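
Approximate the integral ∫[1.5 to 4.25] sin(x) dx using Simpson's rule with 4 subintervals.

f(x) = sin(x)
a = 1.5, b = 4.25, n = 4
h = (b - a)/n = 0.687500

Simpson's rule: (h/3)[f(x₀) + 4f(x₁) + 2f(x₂) + ... + f(xₙ)]

x_0 = 1.5000, f(x_0) = 0.997495, coefficient = 1
x_1 = 2.1875, f(x_1) = 0.815789, coefficient = 4
x_2 = 2.8750, f(x_2) = 0.263446, coefficient = 2
x_3 = 3.5625, f(x_3) = -0.408589, coefficient = 4
x_4 = 4.2500, f(x_4) = -0.894989, coefficient = 1

I ≈ (0.687500/3) × 2.258200 = 0.517504
Exact value: 0.516825
Error: 0.000679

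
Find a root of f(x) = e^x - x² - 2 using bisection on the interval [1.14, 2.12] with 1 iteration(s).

f(x) = e^x - x² - 2
Initial interval: [1.14, 2.12]

Iteration 1:
  c_1 = (1.140000 + 2.120000)/2 = 1.630000
  f(c_1) = f(1.630000) = 0.446975
  f(a) × f(c) < 0, new interval: [1.140000, 1.630000]

After 1 iteration(s), the approximation is c_1 = 1.630000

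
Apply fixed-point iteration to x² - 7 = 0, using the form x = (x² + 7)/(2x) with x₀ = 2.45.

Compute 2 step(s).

Equation: x² - 7 = 0
Fixed-point form: x = (x² + 7)/(2x)
x₀ = 2.45

x_1 = g(2.450000) = 2.653571
x_2 = g(2.653571) = 2.645763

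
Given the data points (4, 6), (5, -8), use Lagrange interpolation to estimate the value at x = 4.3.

Lagrange interpolation formula:
P(x) = Σ yᵢ × Lᵢ(x)
where Lᵢ(x) = Π_{j≠i} (x - xⱼ)/(xᵢ - xⱼ)

L_0(4.3) = (4.3 - 5)/(4 - 5) = 0.700000
L_1(4.3) = (4.3 - 4)/(5 - 4) = 0.300000

P(4.3) = 6×L_0(4.3) + (-8)×L_1(4.3)
P(4.3) = 1.800000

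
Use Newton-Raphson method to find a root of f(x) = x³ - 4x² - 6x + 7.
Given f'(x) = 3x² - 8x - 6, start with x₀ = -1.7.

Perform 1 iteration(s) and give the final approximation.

f(x) = x³ - 4x² - 6x + 7
f'(x) = 3x² - 8x - 6
x₀ = -1.7

Newton-Raphson formula: x_{n+1} = x_n - f(x_n)/f'(x_n)

Iteration 1:
  f(-1.700000) = 0.727000
  f'(-1.700000) = 16.270000
  x_1 = -1.700000 - 0.727000/16.270000 = -1.744683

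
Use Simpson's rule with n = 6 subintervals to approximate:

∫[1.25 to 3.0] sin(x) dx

f(x) = sin(x)
a = 1.25, b = 3.0, n = 6
h = (b - a)/n = 0.291667

Simpson's rule: (h/3)[f(x₀) + 4f(x₁) + 2f(x₂) + ... + f(xₙ)]

x_0 = 1.2500, f(x_0) = 0.948985, coefficient = 1
x_1 = 1.5417, f(x_1) = 0.999576, coefficient = 4
x_2 = 1.8333, f(x_2) = 0.965735, coefficient = 2
x_3 = 2.1250, f(x_3) = 0.850320, coefficient = 4
x_4 = 2.4167, f(x_4) = 0.663080, coefficient = 2
x_5 = 2.7083, f(x_5) = 0.419831, coefficient = 4
x_6 = 3.0000, f(x_6) = 0.141120, coefficient = 1

I ≈ (0.291667/3) × 13.426641 = 1.305368
Exact value: 1.305315
Error: 0.000053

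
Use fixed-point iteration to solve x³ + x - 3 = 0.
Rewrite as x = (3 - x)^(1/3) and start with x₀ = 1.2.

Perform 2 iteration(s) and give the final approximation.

Equation: x³ + x - 3 = 0
Fixed-point form: x = (3 - x)^(1/3)
x₀ = 1.2

x_1 = g(1.200000) = 1.216440
x_2 = g(1.216440) = 1.212726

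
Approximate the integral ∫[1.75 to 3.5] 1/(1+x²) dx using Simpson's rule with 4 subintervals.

f(x) = 1/(1+x²)
a = 1.75, b = 3.5, n = 4
h = (b - a)/n = 0.437500

Simpson's rule: (h/3)[f(x₀) + 4f(x₁) + 2f(x₂) + ... + f(xₙ)]

x_0 = 1.7500, f(x_0) = 0.246154, coefficient = 1
x_1 = 2.1875, f(x_1) = 0.172856, coefficient = 4
x_2 = 2.6250, f(x_2) = 0.126733, coefficient = 2
x_3 = 3.0625, f(x_3) = 0.096349, coefficient = 4
x_4 = 3.5000, f(x_4) = 0.075472, coefficient = 1

I ≈ (0.437500/3) × 1.651913 = 0.240904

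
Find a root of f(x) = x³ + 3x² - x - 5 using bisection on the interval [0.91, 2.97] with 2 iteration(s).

f(x) = x³ + 3x² - x - 5
Initial interval: [0.91, 2.97]

Iteration 1:
  c_1 = (0.910000 + 2.970000)/2 = 1.940000
  f(c_1) = f(1.940000) = 11.652184
  f(a) × f(c) < 0, new interval: [0.910000, 1.940000]
Iteration 2:
  c_2 = (0.910000 + 1.940000)/2 = 1.425000
  f(c_2) = f(1.425000) = 2.560516
  f(a) × f(c) < 0, new interval: [0.910000, 1.425000]

After 2 iteration(s), the approximation is c_2 = 1.425000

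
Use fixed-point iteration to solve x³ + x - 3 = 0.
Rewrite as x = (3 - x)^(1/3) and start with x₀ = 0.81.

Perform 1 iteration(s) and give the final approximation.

Equation: x³ + x - 3 = 0
Fixed-point form: x = (3 - x)^(1/3)
x₀ = 0.81

x_1 = g(0.810000) = 1.298618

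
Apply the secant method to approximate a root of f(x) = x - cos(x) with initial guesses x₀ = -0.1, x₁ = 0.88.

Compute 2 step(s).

f(x) = x - cos(x)
x₀ = -0.1, x₁ = 0.88

Secant formula: x_{n+1} = x_n - f(x_n)(x_n - x_{n-1})/(f(x_n) - f(x_{n-1}))

Iteration 1:
  f(-0.100000) = -1.095004
  f(0.880000) = 0.242849
  x_2 = 0.880000 - 0.242849×(0.880000 - (-0.100000))/(0.242849 - (-1.095004))
       = 0.702109
Iteration 2:
  f(0.880000) = 0.242849
  f(0.702109) = -0.061373
  x_3 = 0.702109 - (-0.061373)×(0.702109 - 0.880000)/(-0.061373 - 0.242849)
       = 0.737996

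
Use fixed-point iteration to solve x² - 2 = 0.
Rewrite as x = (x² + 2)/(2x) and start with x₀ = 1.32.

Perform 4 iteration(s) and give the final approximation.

Equation: x² - 2 = 0
Fixed-point form: x = (x² + 2)/(2x)
x₀ = 1.32

x_1 = g(1.320000) = 1.417576
x_2 = g(1.417576) = 1.414218
x_3 = g(1.414218) = 1.414214
x_4 = g(1.414214) = 1.414214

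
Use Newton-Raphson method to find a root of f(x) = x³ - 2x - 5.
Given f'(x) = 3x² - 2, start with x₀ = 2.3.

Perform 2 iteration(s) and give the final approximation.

f(x) = x³ - 2x - 5
f'(x) = 3x² - 2
x₀ = 2.3

Newton-Raphson formula: x_{n+1} = x_n - f(x_n)/f'(x_n)

Iteration 1:
  f(2.300000) = 2.567000
  f'(2.300000) = 13.870000
  x_1 = 2.300000 - 2.567000/13.870000 = 2.114924
Iteration 2:
  f(2.114924) = 0.230006
  f'(2.114924) = 11.418714
  x_2 = 2.114924 - 0.230006/11.418714 = 2.094781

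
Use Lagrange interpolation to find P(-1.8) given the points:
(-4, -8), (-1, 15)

Lagrange interpolation formula:
P(x) = Σ yᵢ × Lᵢ(x)
where Lᵢ(x) = Π_{j≠i} (x - xⱼ)/(xᵢ - xⱼ)

L_0(-1.8) = (-1.8 - (-1))/(-4 - (-1)) = 0.266667
L_1(-1.8) = (-1.8 - (-4))/(-1 - (-4)) = 0.733333

P(-1.8) = (-8)×L_0(-1.8) + 15×L_1(-1.8)
P(-1.8) = 8.866667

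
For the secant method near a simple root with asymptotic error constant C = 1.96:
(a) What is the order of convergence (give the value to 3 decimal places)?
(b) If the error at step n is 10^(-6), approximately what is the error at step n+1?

(a) Secant method has superlinear convergence with order φ = (1+√5)/2 ≈ 1.618.
    This means |e_{n+1}| ≈ C|e_n|^1.618.

(b) With |e_n| = 10^(-6) and C = 1.96:
    |e_{n+1}| ≈ 1.96 × (10^(-6))^1.618 = 1.96 × 10^(-9.71)

(a) ≈ 1.618 (golden ratio); (b) |e_{n+1}| ≈ 3.838e-10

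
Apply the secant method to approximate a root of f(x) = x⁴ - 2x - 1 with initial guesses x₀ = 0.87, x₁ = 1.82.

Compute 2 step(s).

f(x) = x⁴ - 2x - 1
x₀ = 0.87, x₁ = 1.82

Secant formula: x_{n+1} = x_n - f(x_n)(x_n - x_{n-1})/(f(x_n) - f(x_{n-1}))

Iteration 1:
  f(0.870000) = -2.167102
  f(1.820000) = 6.331994
  x_2 = 1.820000 - 6.331994×(1.820000 - 0.870000)/(6.331994 - (-2.167102))
       = 1.112231
Iteration 2:
  f(1.820000) = 6.331994
  f(1.112231) = -1.694149
  x_3 = 1.112231 - (-1.694149)×(1.112231 - 1.820000)/(-1.694149 - 6.331994)
       = 1.261626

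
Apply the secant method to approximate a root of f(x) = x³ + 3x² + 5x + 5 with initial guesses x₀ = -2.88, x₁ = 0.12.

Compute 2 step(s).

f(x) = x³ + 3x² + 5x + 5
x₀ = -2.88, x₁ = 0.12

Secant formula: x_{n+1} = x_n - f(x_n)(x_n - x_{n-1})/(f(x_n) - f(x_{n-1}))

Iteration 1:
  f(-2.880000) = -8.404672
  f(0.120000) = 5.644928
  x_2 = 0.120000 - 5.644928×(0.120000 - (-2.880000))/(5.644928 - (-8.404672))
       = -1.085357
Iteration 2:
  f(0.120000) = 5.644928
  f(-1.085357) = 1.828664
  x_3 = -1.085357 - 1.828664×(-1.085357 - 0.120000)/(1.828664 - 5.644928)
       = -1.662936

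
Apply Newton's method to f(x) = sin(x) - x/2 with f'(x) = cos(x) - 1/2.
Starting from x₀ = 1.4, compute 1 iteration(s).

f(x) = sin(x) - x/2
f'(x) = cos(x) - 1/2
x₀ = 1.4

Newton-Raphson formula: x_{n+1} = x_n - f(x_n)/f'(x_n)

Iteration 1:
  f(1.400000) = 0.285450
  f'(1.400000) = -0.330033
  x_1 = 1.400000 - 0.285450/(-0.330033) = 2.264913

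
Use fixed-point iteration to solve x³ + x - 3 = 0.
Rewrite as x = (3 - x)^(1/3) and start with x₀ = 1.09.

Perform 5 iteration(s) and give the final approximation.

Equation: x³ + x - 3 = 0
Fixed-point form: x = (3 - x)^(1/3)
x₀ = 1.09

x_1 = g(1.090000) = 1.240731
x_2 = g(1.240731) = 1.207195
x_3 = g(1.207195) = 1.214817
x_4 = g(1.214817) = 1.213093
x_5 = g(1.213093) = 1.213484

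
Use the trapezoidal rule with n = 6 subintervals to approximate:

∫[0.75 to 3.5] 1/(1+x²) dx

f(x) = 1/(1+x²)
a = 0.75, b = 3.5, n = 6
h = (b - a)/n = 0.458333

Trapezoidal rule: (h/2)[f(x₀) + 2f(x₁) + 2f(x₂) + ... + f(xₙ)]

x_0 = 0.7500, f(x_0) = 0.640000, coefficient = 1
x_1 = 1.2083, f(x_1) = 0.406493, coefficient = 2
x_2 = 1.6667, f(x_2) = 0.264706, coefficient = 2
x_3 = 2.1250, f(x_3) = 0.181303, coefficient = 2
x_4 = 2.5833, f(x_4) = 0.130317, coefficient = 2
x_5 = 3.0417, f(x_5) = 0.097544, coefficient = 2
x_6 = 3.5000, f(x_6) = 0.075472, coefficient = 1

I ≈ (0.458333/2) × 2.876197 = 0.659129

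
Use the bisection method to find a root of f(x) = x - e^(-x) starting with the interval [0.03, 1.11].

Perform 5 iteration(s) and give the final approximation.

f(x) = x - e^(-x)
Initial interval: [0.03, 1.11]

Iteration 1:
  c_1 = (0.030000 + 1.110000)/2 = 0.570000
  f(c_1) = f(0.570000) = 0.004475
  f(a) × f(c) < 0, new interval: [0.030000, 0.570000]
Iteration 2:
  c_2 = (0.030000 + 0.570000)/2 = 0.300000
  f(c_2) = f(0.300000) = -0.440818
  f(a) × f(c) ≥ 0, new interval: [0.300000, 0.570000]
Iteration 3:
  c_3 = (0.300000 + 0.570000)/2 = 0.435000
  f(c_3) = f(0.435000) = -0.212265
  f(a) × f(c) ≥ 0, new interval: [0.435000, 0.570000]
Iteration 4:
  c_4 = (0.435000 + 0.570000)/2 = 0.502500
  f(c_4) = f(0.502500) = -0.102516
  f(a) × f(c) ≥ 0, new interval: [0.502500, 0.570000]
Iteration 5:
  c_5 = (0.502500 + 0.570000)/2 = 0.536250
  f(c_5) = f(0.536250) = -0.048688
  f(a) × f(c) ≥ 0, new interval: [0.536250, 0.570000]

After 5 iteration(s), the approximation is c_5 = 0.536250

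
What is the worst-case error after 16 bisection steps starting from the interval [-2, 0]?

Bisection error bound: |error| ≤ (b-a)/2^n
|error| ≤ (0 - (-2))/2^16 = 2/2^16
|error| ≤ 0.0000305176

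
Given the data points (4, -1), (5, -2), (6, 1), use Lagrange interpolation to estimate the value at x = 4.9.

Lagrange interpolation formula:
P(x) = Σ yᵢ × Lᵢ(x)
where Lᵢ(x) = Π_{j≠i} (x - xⱼ)/(xᵢ - xⱼ)

L_0(4.9) = (4.9 - 5)/(4 - 5) × (4.9 - 6)/(4 - 6) = 0.055000
L_1(4.9) = (4.9 - 4)/(5 - 4) × (4.9 - 6)/(5 - 6) = 0.990000
L_2(4.9) = (4.9 - 4)/(6 - 4) × (4.9 - 5)/(6 - 5) = -0.045000

P(4.9) = (-1)×L_0(4.9) + (-2)×L_1(4.9) + 1×L_2(4.9)
P(4.9) = -2.080000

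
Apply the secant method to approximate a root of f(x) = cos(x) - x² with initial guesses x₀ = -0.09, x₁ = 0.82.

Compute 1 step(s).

f(x) = cos(x) - x²
x₀ = -0.09, x₁ = 0.82

Secant formula: x_{n+1} = x_n - f(x_n)(x_n - x_{n-1})/(f(x_n) - f(x_{n-1}))

Iteration 1:
  f(-0.090000) = 0.987853
  f(0.820000) = 0.009821
  x_2 = 0.820000 - 0.009821×(0.820000 - (-0.090000))/(0.009821 - 0.987853)
       = 0.829138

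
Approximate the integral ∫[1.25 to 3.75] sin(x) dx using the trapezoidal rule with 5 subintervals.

f(x) = sin(x)
a = 1.25, b = 3.75, n = 5
h = (b - a)/n = 0.500000

Trapezoidal rule: (h/2)[f(x₀) + 2f(x₁) + 2f(x₂) + ... + f(xₙ)]

x_0 = 1.2500, f(x_0) = 0.948985, coefficient = 1
x_1 = 1.7500, f(x_1) = 0.983986, coefficient = 2
x_2 = 2.2500, f(x_2) = 0.778073, coefficient = 2
x_3 = 2.7500, f(x_3) = 0.381661, coefficient = 2
x_4 = 3.2500, f(x_4) = -0.108195, coefficient = 2
x_5 = 3.7500, f(x_5) = -0.571561, coefficient = 1

I ≈ (0.500000/2) × 4.448473 = 1.112118
Exact value: 1.135882
Error: 0.023763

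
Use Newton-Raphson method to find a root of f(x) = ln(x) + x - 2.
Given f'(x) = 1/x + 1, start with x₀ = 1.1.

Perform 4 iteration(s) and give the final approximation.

f(x) = ln(x) + x - 2
f'(x) = 1/x + 1
x₀ = 1.1

Newton-Raphson formula: x_{n+1} = x_n - f(x_n)/f'(x_n)

Iteration 1:
  f(1.100000) = -0.804690
  f'(1.100000) = 1.909091
  x_1 = 1.100000 - (-0.804690)/1.909091 = 1.521504
Iteration 2:
  f(1.521504) = -0.058796
  f'(1.521504) = 1.657244
  x_2 = 1.521504 - (-0.058796)/1.657244 = 1.556983
Iteration 3:
  f(1.556983) = -0.000268
  f'(1.556983) = 1.642268
  x_3 = 1.556983 - (-0.000268)/1.642268 = 1.557146
Iteration 4:
  f(1.557146) = 0.000000
  f'(1.557146) = 1.642201
  x_4 = 1.557146 - 0.000000/1.642201 = 1.557146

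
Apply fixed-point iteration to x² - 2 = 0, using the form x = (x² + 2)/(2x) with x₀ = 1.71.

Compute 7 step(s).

Equation: x² - 2 = 0
Fixed-point form: x = (x² + 2)/(2x)
x₀ = 1.71

x_1 = g(1.710000) = 1.439795
x_2 = g(1.439795) = 1.414441
x_3 = g(1.414441) = 1.414214
x_4 = g(1.414214) = 1.414214
x_5 = g(1.414214) = 1.414214
x_6 = g(1.414214) = 1.414214
x_7 = g(1.414214) = 1.414214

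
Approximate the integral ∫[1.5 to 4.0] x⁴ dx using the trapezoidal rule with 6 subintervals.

f(x) = x⁴
a = 1.5, b = 4.0, n = 6
h = (b - a)/n = 0.416667

Trapezoidal rule: (h/2)[f(x₀) + 2f(x₁) + 2f(x₂) + ... + f(xₙ)]

x_0 = 1.5000, f(x_0) = 5.062500, coefficient = 1
x_1 = 1.9167, f(x_1) = 13.495419, coefficient = 2
x_2 = 2.3333, f(x_2) = 29.641975, coefficient = 2
x_3 = 2.7500, f(x_3) = 57.191406, coefficient = 2
x_4 = 3.1667, f(x_4) = 100.556327, coefficient = 2
x_5 = 3.5833, f(x_5) = 164.872733, coefficient = 2
x_6 = 4.0000, f(x_6) = 256.000000, coefficient = 1

I ≈ (0.416667/2) × 992.578221 = 206.787129
Exact value: 203.281250
Error: 3.505879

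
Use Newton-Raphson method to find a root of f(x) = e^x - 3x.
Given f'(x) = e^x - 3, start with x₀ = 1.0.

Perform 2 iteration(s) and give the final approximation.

f(x) = e^x - 3x
f'(x) = e^x - 3
x₀ = 1.0

Newton-Raphson formula: x_{n+1} = x_n - f(x_n)/f'(x_n)

Iteration 1:
  f(1.000000) = -0.281718
  f'(1.000000) = -0.281718
  x_1 = 1.000000 - (-0.281718)/(-0.281718) = 0.000000
Iteration 2:
  f(0.000000) = 1.000000
  f'(0.000000) = -2.000000
  x_2 = 0.000000 - 1.000000/(-2.000000) = 0.500000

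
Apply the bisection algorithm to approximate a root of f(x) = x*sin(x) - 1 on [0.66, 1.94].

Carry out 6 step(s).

f(x) = x*sin(x) - 1
Initial interval: [0.66, 1.94]

Iteration 1:
  c_1 = (0.660000 + 1.940000)/2 = 1.300000
  f(c_1) = f(1.300000) = 0.252626
  f(a) × f(c) < 0, new interval: [0.660000, 1.300000]
Iteration 2:
  c_2 = (0.660000 + 1.300000)/2 = 0.980000
  f(c_2) = f(0.980000) = -0.186113
  f(a) × f(c) ≥ 0, new interval: [0.980000, 1.300000]
Iteration 3:
  c_3 = (0.980000 + 1.300000)/2 = 1.140000
  f(c_3) = f(1.140000) = 0.035842
  f(a) × f(c) < 0, new interval: [0.980000, 1.140000]
Iteration 4:
  c_4 = (0.980000 + 1.140000)/2 = 1.060000
  f(c_4) = f(1.060000) = -0.075303
  f(a) × f(c) ≥ 0, new interval: [1.060000, 1.140000]
Iteration 5:
  c_5 = (1.060000 + 1.140000)/2 = 1.100000
  f(c_5) = f(1.100000) = -0.019672
  f(a) × f(c) ≥ 0, new interval: [1.100000, 1.140000]
Iteration 6:
  c_6 = (1.100000 + 1.140000)/2 = 1.120000
  f(c_6) = f(1.120000) = 0.008112
  f(a) × f(c) < 0, new interval: [1.100000, 1.120000]

After 6 iteration(s), the approximation is c_6 = 1.120000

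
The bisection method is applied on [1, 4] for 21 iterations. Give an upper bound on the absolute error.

Bisection error bound: |error| ≤ (b-a)/2^n
|error| ≤ (4 - 1)/2^21 = 3/2^21
|error| ≤ 0.0000014305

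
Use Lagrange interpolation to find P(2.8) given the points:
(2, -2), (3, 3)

Lagrange interpolation formula:
P(x) = Σ yᵢ × Lᵢ(x)
where Lᵢ(x) = Π_{j≠i} (x - xⱼ)/(xᵢ - xⱼ)

L_0(2.8) = (2.8 - 3)/(2 - 3) = 0.200000
L_1(2.8) = (2.8 - 2)/(3 - 2) = 0.800000

P(2.8) = (-2)×L_0(2.8) + 3×L_1(2.8)
P(2.8) = 2.000000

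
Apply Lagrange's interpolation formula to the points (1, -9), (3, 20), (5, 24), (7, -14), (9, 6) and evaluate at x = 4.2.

Lagrange interpolation formula:
P(x) = Σ yᵢ × Lᵢ(x)
where Lᵢ(x) = Π_{j≠i} (x - xⱼ)/(xᵢ - xⱼ)

L_0(4.2) = (4.2 - 3)/(1 - 3) × (4.2 - 5)/(1 - 5) × (4.2 - 7)/(1 - 7) × (4.2 - 9)/(1 - 9) = -0.033600
L_1(4.2) = (4.2 - 1)/(3 - 1) × (4.2 - 5)/(3 - 5) × (4.2 - 7)/(3 - 7) × (4.2 - 9)/(3 - 9) = 0.358400
L_2(4.2) = (4.2 - 1)/(5 - 1) × (4.2 - 3)/(5 - 3) × (4.2 - 7)/(5 - 7) × (4.2 - 9)/(5 - 9) = 0.806400
L_3(4.2) = (4.2 - 1)/(7 - 1) × (4.2 - 3)/(7 - 3) × (4.2 - 5)/(7 - 5) × (4.2 - 9)/(7 - 9) = -0.153600
L_4(4.2) = (4.2 - 1)/(9 - 1) × (4.2 - 3)/(9 - 3) × (4.2 - 5)/(9 - 5) × (4.2 - 7)/(9 - 7) = 0.022400

P(4.2) = (-9)×L_0(4.2) + 20×L_1(4.2) + 24×L_2(4.2) + (-14)×L_3(4.2) + 6×L_4(4.2)
P(4.2) = 29.108800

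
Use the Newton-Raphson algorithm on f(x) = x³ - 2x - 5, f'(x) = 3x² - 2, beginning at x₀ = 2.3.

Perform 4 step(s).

f(x) = x³ - 2x - 5
f'(x) = 3x² - 2
x₀ = 2.3

Newton-Raphson formula: x_{n+1} = x_n - f(x_n)/f'(x_n)

Iteration 1:
  f(2.300000) = 2.567000
  f'(2.300000) = 13.870000
  x_1 = 2.300000 - 2.567000/13.870000 = 2.114924
Iteration 2:
  f(2.114924) = 0.230006
  f'(2.114924) = 11.418714
  x_2 = 2.114924 - 0.230006/11.418714 = 2.094781
Iteration 3:
  f(2.094781) = 0.002566
  f'(2.094781) = 11.164327
  x_3 = 2.094781 - 0.002566/11.164327 = 2.094552
Iteration 4:
  f(2.094552) = 0.000000
  f'(2.094552) = 11.161438
  x_4 = 2.094552 - 0.000000/11.161438 = 2.094551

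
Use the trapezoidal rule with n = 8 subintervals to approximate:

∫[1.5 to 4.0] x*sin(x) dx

f(x) = x*sin(x)
a = 1.5, b = 4.0, n = 8
h = (b - a)/n = 0.312500

Trapezoidal rule: (h/2)[f(x₀) + 2f(x₁) + 2f(x₂) + ... + f(xₙ)]

x_0 = 1.5000, f(x_0) = 1.496242, coefficient = 1
x_1 = 1.8125, f(x_1) = 1.759814, coefficient = 2
x_2 = 2.1250, f(x_2) = 1.806930, coefficient = 2
x_3 = 2.4375, f(x_3) = 1.577897, coefficient = 2
x_4 = 2.7500, f(x_4) = 1.049568, coefficient = 2
x_5 = 3.0625, f(x_5) = 0.241969, coefficient = 2
x_6 = 3.3750, f(x_6) = -0.780617, coefficient = 2
x_7 = 3.6875, f(x_7) = -1.914527, coefficient = 2
x_8 = 4.0000, f(x_8) = -3.027210, coefficient = 1

I ≈ (0.312500/2) × 5.951099 = 0.929859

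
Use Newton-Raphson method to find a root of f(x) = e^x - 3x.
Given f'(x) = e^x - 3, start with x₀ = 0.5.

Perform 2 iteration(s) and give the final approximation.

f(x) = e^x - 3x
f'(x) = e^x - 3
x₀ = 0.5

Newton-Raphson formula: x_{n+1} = x_n - f(x_n)/f'(x_n)

Iteration 1:
  f(0.500000) = 0.148721
  f'(0.500000) = -1.351279
  x_1 = 0.500000 - 0.148721/(-1.351279) = 0.610060
Iteration 2:
  f(0.610060) = 0.010362
  f'(0.610060) = -1.159459
  x_2 = 0.610060 - 0.010362/(-1.159459) = 0.618997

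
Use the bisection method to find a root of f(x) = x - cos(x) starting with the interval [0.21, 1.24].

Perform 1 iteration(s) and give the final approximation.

f(x) = x - cos(x)
Initial interval: [0.21, 1.24]

Iteration 1:
  c_1 = (0.210000 + 1.240000)/2 = 0.725000
  f(c_1) = f(0.725000) = -0.023499
  f(a) × f(c) ≥ 0, new interval: [0.725000, 1.240000]

After 1 iteration(s), the approximation is c_1 = 0.725000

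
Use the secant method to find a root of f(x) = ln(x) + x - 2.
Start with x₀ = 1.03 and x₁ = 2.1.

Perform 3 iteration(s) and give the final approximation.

f(x) = ln(x) + x - 2
x₀ = 1.03, x₁ = 2.1

Secant formula: x_{n+1} = x_n - f(x_n)(x_n - x_{n-1})/(f(x_n) - f(x_{n-1}))

Iteration 1:
  f(1.030000) = -0.940441
  f(2.100000) = 0.841937
  x_2 = 2.100000 - 0.841937×(2.100000 - 1.030000)/(0.841937 - (-0.940441))
       = 1.594567
Iteration 2:
  f(2.100000) = 0.841937
  f(1.594567) = 0.061169
  x_3 = 1.594567 - 0.061169×(1.594567 - 2.100000)/(0.061169 - 0.841937)
       = 1.554969
Iteration 3:
  f(1.594567) = 0.061169
  f(1.554969) = -0.003576
  x_4 = 1.554969 - (-0.003576)×(1.554969 - 1.594567)/(-0.003576 - 0.061169)
       = 1.557156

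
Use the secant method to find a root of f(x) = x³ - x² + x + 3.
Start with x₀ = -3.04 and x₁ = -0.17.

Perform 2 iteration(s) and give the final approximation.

f(x) = x³ - x² + x + 3
x₀ = -3.04, x₁ = -0.17

Secant formula: x_{n+1} = x_n - f(x_n)(x_n - x_{n-1})/(f(x_n) - f(x_{n-1}))

Iteration 1:
  f(-3.040000) = -37.376064
  f(-0.170000) = 2.796187
  x_2 = -0.170000 - 2.796187×(-0.170000 - (-3.040000))/(2.796187 - (-37.376064))
       = -0.369766
Iteration 2:
  f(-0.170000) = 2.796187
  f(-0.369766) = 2.442950
  x_3 = -0.369766 - 2.442950×(-0.369766 - (-0.170000))/(2.442950 - 2.796187)
       = -1.751327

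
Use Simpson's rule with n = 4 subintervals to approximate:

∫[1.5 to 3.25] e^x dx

f(x) = e^x
a = 1.5, b = 3.25, n = 4
h = (b - a)/n = 0.437500

Simpson's rule: (h/3)[f(x₀) + 4f(x₁) + 2f(x₂) + ... + f(xₙ)]

x_0 = 1.5000, f(x_0) = 4.481689, coefficient = 1
x_1 = 1.9375, f(x_1) = 6.941376, coefficient = 4
x_2 = 2.3750, f(x_2) = 10.751013, coefficient = 2
x_3 = 2.8125, f(x_3) = 16.651495, coefficient = 4
x_4 = 3.2500, f(x_4) = 25.790340, coefficient = 1

I ≈ (0.437500/3) × 146.145538 = 21.312891
Exact value: 21.308651
Error: 0.004240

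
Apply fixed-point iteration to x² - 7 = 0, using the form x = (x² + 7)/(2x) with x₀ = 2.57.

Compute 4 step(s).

Equation: x² - 7 = 0
Fixed-point form: x = (x² + 7)/(2x)
x₀ = 2.57

x_1 = g(2.570000) = 2.646868
x_2 = g(2.646868) = 2.645752
x_3 = g(2.645752) = 2.645751
x_4 = g(2.645751) = 2.645751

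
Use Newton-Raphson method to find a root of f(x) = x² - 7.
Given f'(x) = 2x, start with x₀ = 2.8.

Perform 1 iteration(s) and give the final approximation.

f(x) = x² - 7
f'(x) = 2x
x₀ = 2.8

Newton-Raphson formula: x_{n+1} = x_n - f(x_n)/f'(x_n)

Iteration 1:
  f(2.800000) = 0.840000
  f'(2.800000) = 5.600000
  x_1 = 2.800000 - 0.840000/5.600000 = 2.650000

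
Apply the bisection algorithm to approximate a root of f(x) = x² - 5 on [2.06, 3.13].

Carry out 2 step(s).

f(x) = x² - 5
Initial interval: [2.06, 3.13]

Iteration 1:
  c_1 = (2.060000 + 3.130000)/2 = 2.595000
  f(c_1) = f(2.595000) = 1.734025
  f(a) × f(c) < 0, new interval: [2.060000, 2.595000]
Iteration 2:
  c_2 = (2.060000 + 2.595000)/2 = 2.327500
  f(c_2) = f(2.327500) = 0.417256
  f(a) × f(c) < 0, new interval: [2.060000, 2.327500]

After 2 iteration(s), the approximation is c_2 = 2.327500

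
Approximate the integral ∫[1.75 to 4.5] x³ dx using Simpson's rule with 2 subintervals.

f(x) = x³
a = 1.75, b = 4.5, n = 2
h = (b - a)/n = 1.375000

Simpson's rule: (h/3)[f(x₀) + 4f(x₁) + 2f(x₂) + ... + f(xₙ)]

x_0 = 1.7500, f(x_0) = 5.359375, coefficient = 1
x_1 = 3.1250, f(x_1) = 30.517578, coefficient = 4
x_2 = 4.5000, f(x_2) = 91.125000, coefficient = 1

I ≈ (1.375000/3) × 218.554688 = 100.170898
Exact value: 100.170898
Error: 0.000000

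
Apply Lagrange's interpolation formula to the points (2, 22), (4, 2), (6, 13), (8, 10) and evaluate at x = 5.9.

Lagrange interpolation formula:
P(x) = Σ yᵢ × Lᵢ(x)
where Lᵢ(x) = Π_{j≠i} (x - xⱼ)/(xᵢ - xⱼ)

L_0(5.9) = (5.9 - 4)/(2 - 4) × (5.9 - 6)/(2 - 6) × (5.9 - 8)/(2 - 8) = -0.008312
L_1(5.9) = (5.9 - 2)/(4 - 2) × (5.9 - 6)/(4 - 6) × (5.9 - 8)/(4 - 8) = 0.051187
L_2(5.9) = (5.9 - 2)/(6 - 2) × (5.9 - 4)/(6 - 4) × (5.9 - 8)/(6 - 8) = 0.972563
L_3(5.9) = (5.9 - 2)/(8 - 2) × (5.9 - 4)/(8 - 4) × (5.9 - 6)/(8 - 6) = -0.015437

P(5.9) = 22×L_0(5.9) + 2×L_1(5.9) + 13×L_2(5.9) + 10×L_3(5.9)
P(5.9) = 12.408438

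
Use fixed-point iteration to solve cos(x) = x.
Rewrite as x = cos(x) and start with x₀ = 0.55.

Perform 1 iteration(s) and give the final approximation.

Equation: cos(x) = x
Fixed-point form: x = cos(x)
x₀ = 0.55

x_1 = g(0.550000) = 0.852525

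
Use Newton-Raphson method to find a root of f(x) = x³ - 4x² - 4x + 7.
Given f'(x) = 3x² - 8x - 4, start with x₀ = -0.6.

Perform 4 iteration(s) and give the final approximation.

f(x) = x³ - 4x² - 4x + 7
f'(x) = 3x² - 8x - 4
x₀ = -0.6

Newton-Raphson formula: x_{n+1} = x_n - f(x_n)/f'(x_n)

Iteration 1:
  f(-0.600000) = 7.744000
  f'(-0.600000) = 1.880000
  x_1 = -0.600000 - 7.744000/1.880000 = -4.719149
Iteration 2:
  f(-4.719149) = -168.302048
  f'(-4.719149) = 100.564292
  x_2 = -4.719149 - (-168.302048)/100.564292 = -3.045572
Iteration 3:
  f(-3.045572) = -46.168992
  f'(-3.045572) = 48.191110
  x_3 = -3.045572 - (-46.168992)/48.191110 = -2.087533
Iteration 4:
  f(-2.087533) = -11.178076
  f'(-2.087533) = 25.773640
  x_4 = -2.087533 - (-11.178076)/25.773640 = -1.653831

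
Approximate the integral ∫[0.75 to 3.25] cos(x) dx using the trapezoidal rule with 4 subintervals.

f(x) = cos(x)
a = 0.75, b = 3.25, n = 4
h = (b - a)/n = 0.625000

Trapezoidal rule: (h/2)[f(x₀) + 2f(x₁) + 2f(x₂) + ... + f(xₙ)]

x_0 = 0.7500, f(x_0) = 0.731689, coefficient = 1
x_1 = 1.3750, f(x_1) = 0.194548, coefficient = 2
x_2 = 2.0000, f(x_2) = -0.416147, coefficient = 2
x_3 = 2.6250, f(x_3) = -0.869507, coefficient = 2
x_4 = 3.2500, f(x_4) = -0.994130, coefficient = 1

I ≈ (0.625000/2) × -2.444653 = -0.763954
Exact value: -0.789834
Error: 0.025880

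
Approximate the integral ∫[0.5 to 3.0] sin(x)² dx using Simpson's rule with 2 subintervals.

f(x) = sin(x)²
a = 0.5, b = 3.0, n = 2
h = (b - a)/n = 1.250000

Simpson's rule: (h/3)[f(x₀) + 4f(x₁) + 2f(x₂) + ... + f(xₙ)]

x_0 = 0.5000, f(x_0) = 0.229849, coefficient = 1
x_1 = 1.7500, f(x_1) = 0.968228, coefficient = 4
x_2 = 3.0000, f(x_2) = 0.019915, coefficient = 1

I ≈ (1.250000/3) × 4.122677 = 1.717782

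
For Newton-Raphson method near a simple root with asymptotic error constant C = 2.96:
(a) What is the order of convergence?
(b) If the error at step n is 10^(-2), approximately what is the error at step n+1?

(a) Newton-Raphson has quadratic (order 2) convergence near simple roots.
    This means |e_{n+1}| ≈ C|e_n|².

(b) With |e_n| = 10^(-2) and C = 2.96:
    |e_{n+1}| ≈ 2.96 × (10^(-2))² = 2.96 × 10^(-4)

(a) 2 (quadratic); (b) |e_{n+1}| ≈ 2.960e-04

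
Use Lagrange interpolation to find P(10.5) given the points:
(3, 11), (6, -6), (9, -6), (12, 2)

Lagrange interpolation formula:
P(x) = Σ yᵢ × Lᵢ(x)
where Lᵢ(x) = Π_{j≠i} (x - xⱼ)/(xᵢ - xⱼ)

L_0(10.5) = (10.5 - 6)/(3 - 6) × (10.5 - 9)/(3 - 9) × (10.5 - 12)/(3 - 12) = 0.062500
L_1(10.5) = (10.5 - 3)/(6 - 3) × (10.5 - 9)/(6 - 9) × (10.5 - 12)/(6 - 12) = -0.312500
L_2(10.5) = (10.5 - 3)/(9 - 3) × (10.5 - 6)/(9 - 6) × (10.5 - 12)/(9 - 12) = 0.937500
L_3(10.5) = (10.5 - 3)/(12 - 3) × (10.5 - 6)/(12 - 6) × (10.5 - 9)/(12 - 9) = 0.312500

P(10.5) = 11×L_0(10.5) + (-6)×L_1(10.5) + (-6)×L_2(10.5) + 2×L_3(10.5)
P(10.5) = -2.437500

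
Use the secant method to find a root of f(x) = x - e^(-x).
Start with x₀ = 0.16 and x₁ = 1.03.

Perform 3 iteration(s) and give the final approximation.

f(x) = x - e^(-x)
x₀ = 0.16, x₁ = 1.03

Secant formula: x_{n+1} = x_n - f(x_n)(x_n - x_{n-1})/(f(x_n) - f(x_{n-1}))

Iteration 1:
  f(0.160000) = -0.692144
  f(1.030000) = 0.672993
  x_2 = 1.030000 - 0.672993×(1.030000 - 0.160000)/(0.672993 - (-0.692144))
       = 0.601102
Iteration 2:
  f(1.030000) = 0.672993
  f(0.601102) = 0.052895
  x_3 = 0.601102 - 0.052895×(0.601102 - 1.030000)/(0.052895 - 0.672993)
       = 0.564517
Iteration 3:
  f(0.601102) = 0.052895
  f(0.564517) = -0.004118
  x_4 = 0.564517 - (-0.004118)×(0.564517 - 0.601102)/(-0.004118 - 0.052895)
       = 0.567159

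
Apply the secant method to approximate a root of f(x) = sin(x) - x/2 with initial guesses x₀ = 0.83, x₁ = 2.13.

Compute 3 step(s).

f(x) = sin(x) - x/2
x₀ = 0.83, x₁ = 2.13

Secant formula: x_{n+1} = x_n - f(x_n)(x_n - x_{n-1})/(f(x_n) - f(x_{n-1}))

Iteration 1:
  f(0.830000) = 0.322931
  f(2.130000) = -0.217322
  x_2 = 2.130000 - (-0.217322)×(2.130000 - 0.830000)/(-0.217322 - 0.322931)
       = 1.607063
Iteration 2:
  f(2.130000) = -0.217322
  f(1.607063) = 0.195811
  x_3 = 1.607063 - 0.195811×(1.607063 - 2.130000)/(0.195811 - (-0.217322))
       = 1.854917
Iteration 3:
  f(1.607063) = 0.195811
  f(1.854917) = 0.032450
  x_4 = 1.854917 - 0.032450×(1.854917 - 1.607063)/(0.032450 - 0.195811)
       = 1.904151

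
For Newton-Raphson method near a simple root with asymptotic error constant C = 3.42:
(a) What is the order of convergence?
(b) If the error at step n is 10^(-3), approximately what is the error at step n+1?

(a) Newton-Raphson has quadratic (order 2) convergence near simple roots.
    This means |e_{n+1}| ≈ C|e_n|².

(b) With |e_n| = 10^(-3) and C = 3.42:
    |e_{n+1}| ≈ 3.42 × (10^(-3))² = 3.42 × 10^(-6)

(a) 2 (quadratic); (b) |e_{n+1}| ≈ 3.420e-06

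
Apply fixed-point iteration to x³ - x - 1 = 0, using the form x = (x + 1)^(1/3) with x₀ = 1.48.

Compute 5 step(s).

Equation: x³ - x - 1 = 0
Fixed-point form: x = (x + 1)^(1/3)
x₀ = 1.48

x_1 = g(1.480000) = 1.353580
x_2 = g(1.353580) = 1.330178
x_3 = g(1.330178) = 1.325754
x_4 = g(1.325754) = 1.324915
x_5 = g(1.324915) = 1.324755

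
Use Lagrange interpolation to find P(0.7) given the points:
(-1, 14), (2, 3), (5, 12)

Lagrange interpolation formula:
P(x) = Σ yᵢ × Lᵢ(x)
where Lᵢ(x) = Π_{j≠i} (x - xⱼ)/(xᵢ - xⱼ)

L_0(0.7) = (0.7 - 2)/(-1 - 2) × (0.7 - 5)/(-1 - 5) = 0.310556
L_1(0.7) = (0.7 - (-1))/(2 - (-1)) × (0.7 - 5)/(2 - 5) = 0.812222
L_2(0.7) = (0.7 - (-1))/(5 - (-1)) × (0.7 - 2)/(5 - 2) = -0.122778

P(0.7) = 14×L_0(0.7) + 3×L_1(0.7) + 12×L_2(0.7)
P(0.7) = 5.311111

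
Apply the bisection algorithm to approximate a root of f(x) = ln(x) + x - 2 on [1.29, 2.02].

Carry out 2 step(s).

f(x) = ln(x) + x - 2
Initial interval: [1.29, 2.02]

Iteration 1:
  c_1 = (1.290000 + 2.020000)/2 = 1.655000
  f(c_1) = f(1.655000) = 0.158801
  f(a) × f(c) < 0, new interval: [1.290000, 1.655000]
Iteration 2:
  c_2 = (1.290000 + 1.655000)/2 = 1.472500
  f(c_2) = f(1.472500) = -0.140538
  f(a) × f(c) ≥ 0, new interval: [1.472500, 1.655000]

After 2 iteration(s), the approximation is c_2 = 1.472500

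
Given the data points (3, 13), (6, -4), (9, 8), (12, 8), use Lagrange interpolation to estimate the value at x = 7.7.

Lagrange interpolation formula:
P(x) = Σ yᵢ × Lᵢ(x)
where Lᵢ(x) = Π_{j≠i} (x - xⱼ)/(xᵢ - xⱼ)

L_0(7.7) = (7.7 - 6)/(3 - 6) × (7.7 - 9)/(3 - 9) × (7.7 - 12)/(3 - 12) = -0.058660
L_1(7.7) = (7.7 - 3)/(6 - 3) × (7.7 - 9)/(6 - 9) × (7.7 - 12)/(6 - 12) = 0.486537
L_2(7.7) = (7.7 - 3)/(9 - 3) × (7.7 - 6)/(9 - 6) × (7.7 - 12)/(9 - 12) = 0.636241
L_3(7.7) = (7.7 - 3)/(12 - 3) × (7.7 - 6)/(12 - 6) × (7.7 - 9)/(12 - 9) = -0.064117

P(7.7) = 13×L_0(7.7) + (-4)×L_1(7.7) + 8×L_2(7.7) + 8×L_3(7.7)
P(7.7) = 1.868253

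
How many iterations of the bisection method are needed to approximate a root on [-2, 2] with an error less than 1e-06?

We need (b-a)/2^n ≤ 1e-06
(2 - (-2))/2^n ≤ 1e-06
4/2^n ≤ 1e-06
2^n ≥ 4000000
n ≥ log₂(4000000) = 21.93
n ≥ 22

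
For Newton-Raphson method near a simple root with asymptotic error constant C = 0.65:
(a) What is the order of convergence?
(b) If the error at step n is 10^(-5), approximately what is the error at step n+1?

(a) Newton-Raphson has quadratic (order 2) convergence near simple roots.
    This means |e_{n+1}| ≈ C|e_n|².

(b) With |e_n| = 10^(-5) and C = 0.65:
    |e_{n+1}| ≈ 0.65 × (10^(-5))² = 0.65 × 10^(-10)

(a) 2 (quadratic); (b) |e_{n+1}| ≈ 6.500e-11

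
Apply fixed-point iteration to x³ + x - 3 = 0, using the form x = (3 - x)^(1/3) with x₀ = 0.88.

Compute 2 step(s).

Equation: x³ + x - 3 = 0
Fixed-point form: x = (3 - x)^(1/3)
x₀ = 0.88

x_1 = g(0.880000) = 1.284632
x_2 = g(1.284632) = 1.197069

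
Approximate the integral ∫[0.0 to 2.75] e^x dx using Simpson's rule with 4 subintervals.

f(x) = e^x
a = 0.0, b = 2.75, n = 4
h = (b - a)/n = 0.687500

Simpson's rule: (h/3)[f(x₀) + 4f(x₁) + 2f(x₂) + ... + f(xₙ)]

x_0 = 0.0000, f(x_0) = 1.000000, coefficient = 1
x_1 = 0.6875, f(x_1) = 1.988737, coefficient = 4
x_2 = 1.3750, f(x_2) = 3.955077, coefficient = 2
x_3 = 2.0625, f(x_3) = 7.865609, coefficient = 4
x_4 = 2.7500, f(x_4) = 15.642632, coefficient = 1

I ≈ (0.687500/3) × 63.970172 = 14.659831
Exact value: 14.642632
Error: 0.017199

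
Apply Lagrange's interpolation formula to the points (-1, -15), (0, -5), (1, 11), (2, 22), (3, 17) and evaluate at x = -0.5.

Lagrange interpolation formula:
P(x) = Σ yᵢ × Lᵢ(x)
where Lᵢ(x) = Π_{j≠i} (x - xⱼ)/(xᵢ - xⱼ)

L_0(-0.5) = (-0.5 - 0)/(-1 - 0) × (-0.5 - 1)/(-1 - 1) × (-0.5 - 2)/(-1 - 2) × (-0.5 - 3)/(-1 - 3) = 0.273438
L_1(-0.5) = (-0.5 - (-1))/(0 - (-1)) × (-0.5 - 1)/(0 - 1) × (-0.5 - 2)/(0 - 2) × (-0.5 - 3)/(0 - 3) = 1.093750
L_2(-0.5) = (-0.5 - (-1))/(1 - (-1)) × (-0.5 - 0)/(1 - 0) × (-0.5 - 2)/(1 - 2) × (-0.5 - 3)/(1 - 3) = -0.546875
L_3(-0.5) = (-0.5 - (-1))/(2 - (-1)) × (-0.5 - 0)/(2 - 0) × (-0.5 - 1)/(2 - 1) × (-0.5 - 3)/(2 - 3) = 0.218750
L_4(-0.5) = (-0.5 - (-1))/(3 - (-1)) × (-0.5 - 0)/(3 - 0) × (-0.5 - 1)/(3 - 1) × (-0.5 - 2)/(3 - 2) = -0.039062

P(-0.5) = (-15)×L_0(-0.5) + (-5)×L_1(-0.5) + 11×L_2(-0.5) + 22×L_3(-0.5) + 17×L_4(-0.5)
P(-0.5) = -11.437500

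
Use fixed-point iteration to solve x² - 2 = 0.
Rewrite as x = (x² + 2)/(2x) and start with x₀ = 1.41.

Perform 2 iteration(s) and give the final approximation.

Equation: x² - 2 = 0
Fixed-point form: x = (x² + 2)/(2x)
x₀ = 1.41

x_1 = g(1.410000) = 1.414220
x_2 = g(1.414220) = 1.414214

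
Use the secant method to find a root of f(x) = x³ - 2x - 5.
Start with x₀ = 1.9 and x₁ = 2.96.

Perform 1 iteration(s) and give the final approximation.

f(x) = x³ - 2x - 5
x₀ = 1.9, x₁ = 2.96

Secant formula: x_{n+1} = x_n - f(x_n)(x_n - x_{n-1})/(f(x_n) - f(x_{n-1}))

Iteration 1:
  f(1.900000) = -1.941000
  f(2.960000) = 15.014336
  x_2 = 2.960000 - 15.014336×(2.960000 - 1.900000)/(15.014336 - (-1.941000))
       = 2.021346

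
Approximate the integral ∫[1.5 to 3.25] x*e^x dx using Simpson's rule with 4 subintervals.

f(x) = x*e^x
a = 1.5, b = 3.25, n = 4
h = (b - a)/n = 0.437500

Simpson's rule: (h/3)[f(x₀) + 4f(x₁) + 2f(x₂) + ... + f(xₙ)]

x_0 = 1.5000, f(x_0) = 6.722534, coefficient = 1
x_1 = 1.9375, f(x_1) = 13.448916, coefficient = 4
x_2 = 2.3750, f(x_2) = 25.533656, coefficient = 2
x_3 = 2.8125, f(x_3) = 46.832330, coefficient = 4
x_4 = 3.2500, f(x_4) = 83.818605, coefficient = 1

I ≈ (0.437500/3) × 382.733432 = 55.815292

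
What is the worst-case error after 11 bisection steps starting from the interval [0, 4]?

Bisection error bound: |error| ≤ (b-a)/2^n
|error| ≤ (4 - 0)/2^11 = 4/2^11
|error| ≤ 0.0019531250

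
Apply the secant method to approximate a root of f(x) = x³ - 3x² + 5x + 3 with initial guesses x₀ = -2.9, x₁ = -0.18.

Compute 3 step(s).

f(x) = x³ - 3x² + 5x + 3
x₀ = -2.9, x₁ = -0.18

Secant formula: x_{n+1} = x_n - f(x_n)(x_n - x_{n-1})/(f(x_n) - f(x_{n-1}))

Iteration 1:
  f(-2.900000) = -61.119000
  f(-0.180000) = 1.996968
  x_2 = -0.180000 - 1.996968×(-0.180000 - (-2.900000))/(1.996968 - (-61.119000))
       = -0.266060
Iteration 2:
  f(-0.180000) = 1.996968
  f(-0.266060) = 1.438503
  x_3 = -0.266060 - 1.438503×(-0.266060 - (-0.180000))/(1.438503 - 1.996968)
       = -0.487734
Iteration 3:
  f(-0.266060) = 1.438503
  f(-0.487734) = -0.268351
  x_4 = -0.487734 - (-0.268351)×(-0.487734 - (-0.266060))/(-0.268351 - 1.438503)
       = -0.452883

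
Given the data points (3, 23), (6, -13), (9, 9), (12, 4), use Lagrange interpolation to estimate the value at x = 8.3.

Lagrange interpolation formula:
P(x) = Σ yᵢ × Lᵢ(x)
where Lᵢ(x) = Π_{j≠i} (x - xⱼ)/(xᵢ - xⱼ)

L_0(8.3) = (8.3 - 6)/(3 - 6) × (8.3 - 9)/(3 - 9) × (8.3 - 12)/(3 - 12) = -0.036772
L_1(8.3) = (8.3 - 3)/(6 - 3) × (8.3 - 9)/(6 - 9) × (8.3 - 12)/(6 - 12) = 0.254204
L_2(8.3) = (8.3 - 3)/(9 - 3) × (8.3 - 6)/(9 - 6) × (8.3 - 12)/(9 - 12) = 0.835241
L_3(8.3) = (8.3 - 3)/(12 - 3) × (8.3 - 6)/(12 - 6) × (8.3 - 9)/(12 - 9) = -0.052673

P(8.3) = 23×L_0(8.3) + (-13)×L_1(8.3) + 9×L_2(8.3) + 4×L_3(8.3)
P(8.3) = 3.156080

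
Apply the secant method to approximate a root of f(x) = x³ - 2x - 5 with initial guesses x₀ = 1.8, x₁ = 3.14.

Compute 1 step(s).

f(x) = x³ - 2x - 5
x₀ = 1.8, x₁ = 3.14

Secant formula: x_{n+1} = x_n - f(x_n)(x_n - x_{n-1})/(f(x_n) - f(x_{n-1}))

Iteration 1:
  f(1.800000) = -2.768000
  f(3.140000) = 19.679144
  x_2 = 3.140000 - 19.679144×(3.140000 - 1.800000)/(19.679144 - (-2.768000))
       = 1.965238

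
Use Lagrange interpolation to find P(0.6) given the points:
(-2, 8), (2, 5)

Lagrange interpolation formula:
P(x) = Σ yᵢ × Lᵢ(x)
where Lᵢ(x) = Π_{j≠i} (x - xⱼ)/(xᵢ - xⱼ)

L_0(0.6) = (0.6 - 2)/(-2 - 2) = 0.350000
L_1(0.6) = (0.6 - (-2))/(2 - (-2)) = 0.650000

P(0.6) = 8×L_0(0.6) + 5×L_1(0.6)
P(0.6) = 6.050000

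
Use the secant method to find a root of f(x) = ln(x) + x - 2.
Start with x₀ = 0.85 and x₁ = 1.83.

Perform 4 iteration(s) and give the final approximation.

f(x) = ln(x) + x - 2
x₀ = 0.85, x₁ = 1.83

Secant formula: x_{n+1} = x_n - f(x_n)(x_n - x_{n-1})/(f(x_n) - f(x_{n-1}))

Iteration 1:
  f(0.850000) = -1.312519
  f(1.830000) = 0.434316
  x_2 = 1.830000 - 0.434316×(1.830000 - 0.850000)/(0.434316 - (-1.312519))
       = 1.586342
Iteration 2:
  f(1.830000) = 0.434316
  f(1.586342) = 0.047773
  x_3 = 1.586342 - 0.047773×(1.586342 - 1.830000)/(0.047773 - 0.434316)
       = 1.556228
Iteration 3:
  f(1.586342) = 0.047773
  f(1.556228) = -0.001506
  x_4 = 1.556228 - (-0.001506)×(1.556228 - 1.586342)/(-0.001506 - 0.047773)
       = 1.557149
Iteration 4:
  f(1.556228) = -0.001506
  f(1.557149) = 0.000005
  x_5 = 1.557149 - 0.000005×(1.557149 - 1.556228)/(0.000005 - (-0.001506))
       = 1.557146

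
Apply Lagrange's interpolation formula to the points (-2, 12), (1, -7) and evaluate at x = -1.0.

Lagrange interpolation formula:
P(x) = Σ yᵢ × Lᵢ(x)
where Lᵢ(x) = Π_{j≠i} (x - xⱼ)/(xᵢ - xⱼ)

L_0(-1.0) = (-1.0 - 1)/(-2 - 1) = 0.666667
L_1(-1.0) = (-1.0 - (-2))/(1 - (-2)) = 0.333333

P(-1.0) = 12×L_0(-1.0) + (-7)×L_1(-1.0)
P(-1.0) = 5.666667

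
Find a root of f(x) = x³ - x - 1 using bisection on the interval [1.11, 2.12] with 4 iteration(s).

f(x) = x³ - x - 1
Initial interval: [1.11, 2.12]

Iteration 1:
  c_1 = (1.110000 + 2.120000)/2 = 1.615000
  f(c_1) = f(1.615000) = 1.597283
  f(a) × f(c) < 0, new interval: [1.110000, 1.615000]
Iteration 2:
  c_2 = (1.110000 + 1.615000)/2 = 1.362500
  f(c_2) = f(1.362500) = 0.166854
  f(a) × f(c) < 0, new interval: [1.110000, 1.362500]
Iteration 3:
  c_3 = (1.110000 + 1.362500)/2 = 1.236250
  f(c_3) = f(1.236250) = -0.346872
  f(a) × f(c) ≥ 0, new interval: [1.236250, 1.362500]
Iteration 4:
  c_4 = (1.236250 + 1.362500)/2 = 1.299375
  f(c_4) = f(1.299375) = -0.105542
  f(a) × f(c) ≥ 0, new interval: [1.299375, 1.362500]

After 4 iteration(s), the approximation is c_4 = 1.299375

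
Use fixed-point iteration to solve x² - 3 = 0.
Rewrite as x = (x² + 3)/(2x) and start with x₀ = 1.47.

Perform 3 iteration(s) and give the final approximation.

Equation: x² - 3 = 0
Fixed-point form: x = (x² + 3)/(2x)
x₀ = 1.47

x_1 = g(1.470000) = 1.755408
x_2 = g(1.755408) = 1.732206
x_3 = g(1.732206) = 1.732051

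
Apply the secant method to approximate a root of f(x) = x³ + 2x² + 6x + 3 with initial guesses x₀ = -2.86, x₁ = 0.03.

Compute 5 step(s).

f(x) = x³ + 2x² + 6x + 3
x₀ = -2.86, x₁ = 0.03

Secant formula: x_{n+1} = x_n - f(x_n)(x_n - x_{n-1})/(f(x_n) - f(x_{n-1}))

Iteration 1:
  f(-2.860000) = -21.194456
  f(0.030000) = 3.181827
  x_2 = 0.030000 - 3.181827×(0.030000 - (-2.860000))/(3.181827 - (-21.194456))
       = -0.347231
Iteration 2:
  f(0.030000) = 3.181827
  f(-0.347231) = 1.115889
  x_3 = -0.347231 - 1.115889×(-0.347231 - 0.030000)/(1.115889 - 3.181827)
       = -0.550987
Iteration 3:
  f(-0.347231) = 1.115889
  f(-0.550987) = 0.133980
  x_4 = -0.550987 - 0.133980×(-0.550987 - (-0.347231))/(0.133980 - 1.115889)
       = -0.578789
Iteration 4:
  f(-0.550987) = 0.133980
  f(-0.578789) = 0.003367
  x_5 = -0.578789 - 0.003367×(-0.578789 - (-0.550987))/(0.003367 - 0.133980)
       = -0.579506
Iteration 5:
  f(-0.578789) = 0.003367
  f(-0.579506) = 0.000006
  x_6 = -0.579506 - 0.000006×(-0.579506 - (-0.578789))/(0.000006 - 0.003367)
       = -0.579507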